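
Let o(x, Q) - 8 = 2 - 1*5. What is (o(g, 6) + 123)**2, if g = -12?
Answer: 16384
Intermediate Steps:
o(x, Q) = 5 (o(x, Q) = 8 + (2 - 1*5) = 8 + (2 - 5) = 8 - 3 = 5)
(o(g, 6) + 123)**2 = (5 + 123)**2 = 128**2 = 16384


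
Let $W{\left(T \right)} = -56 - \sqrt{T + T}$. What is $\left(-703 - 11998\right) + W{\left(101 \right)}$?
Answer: $-12757 - \sqrt{202} \approx -12771.0$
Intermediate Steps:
$W{\left(T \right)} = -56 - \sqrt{2} \sqrt{T}$ ($W{\left(T \right)} = -56 - \sqrt{2 T} = -56 - \sqrt{2} \sqrt{T}$)
$\left(-703 - 11998\right) + W{\left(101 \right)} = \left(-703 - 11998\right) - \left(56 + \sqrt{2} \sqrt{101}\right) = \left(-703 - 11998\right) - \left(56 + \sqrt{202}\right) = -12701 - \left(56 + \sqrt{202}\right) = -12757 - \sqrt{202}$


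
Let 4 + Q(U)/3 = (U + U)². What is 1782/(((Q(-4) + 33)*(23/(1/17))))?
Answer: 594/27761 ≈ 0.021397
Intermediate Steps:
Q(U) = -12 + 12*U² (Q(U) = -12 + 3*(U + U)² = -12 + 3*(2*U)² = -12 + 3*(4*U²) = -12 + 12*U²)
1782/(((Q(-4) + 33)*(23/(1/17)))) = 1782/((((-12 + 12*(-4)²) + 33)*(23/(1/17)))) = 1782/((((-12 + 12*16) + 33)*(23/(1/17)))) = 1782/((((-12 + 192) + 33)*(23*17))) = 1782/(((180 + 33)*391)) = 1782/((213*391)) = 1782/83283 = 1782*(1/83283) = 594/27761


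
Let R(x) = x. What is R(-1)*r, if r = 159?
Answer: -159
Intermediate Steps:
R(-1)*r = -1*159 = -159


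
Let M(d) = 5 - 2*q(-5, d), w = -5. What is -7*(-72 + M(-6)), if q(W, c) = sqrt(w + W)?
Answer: 469 + 14*I*sqrt(10) ≈ 469.0 + 44.272*I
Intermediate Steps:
q(W, c) = sqrt(-5 + W)
M(d) = 5 - 2*I*sqrt(10) (M(d) = 5 - 2*sqrt(-5 - 5) = 5 - 2*I*sqrt(10))
-7*(-72 + M(-6)) = -7*(-72 + (5 - 2*I*sqrt(10))) = -7*(-67 - 2*I*sqrt(10)) = 469 + 14*I*sqrt(10)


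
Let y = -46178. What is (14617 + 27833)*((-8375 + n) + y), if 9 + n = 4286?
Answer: -2134216200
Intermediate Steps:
n = 4277 (n = -9 + 4286 = 4277)
(14617 + 27833)*((-8375 + n) + y) = (14617 + 27833)*((-8375 + 4277) - 46178) = 42450*(-4098 - 46178) = 42450*(-50276) = -2134216200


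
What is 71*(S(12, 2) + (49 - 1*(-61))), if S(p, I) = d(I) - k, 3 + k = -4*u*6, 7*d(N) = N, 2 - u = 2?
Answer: 56303/7 ≈ 8043.3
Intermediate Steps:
u = 0 (u = 2 - 1*2 = 2 - 2 = 0)
d(N) = N/7
k = -3 (k = -3 - 4*0*6 = -3 + 0*6 = -3 + 0 = -3)
S(p, I) = 3 + I/7 (S(p, I) = I/7 - 1*(-3) = I/7 + 3 = 3 + I/7)
71*(S(12, 2) + (49 - 1*(-61))) = 71*((3 + (1/7)*2) + (49 - 1*(-61))) = 71*((3 + 2/7) + (49 + 61)) = 71*(23/7 + 110) = 71*(793/7) = 56303/7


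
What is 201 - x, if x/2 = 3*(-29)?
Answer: 375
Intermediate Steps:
x = -174 (x = 2*(3*(-29)) = 2*(-87) = -174)
201 - x = 201 - 1*(-174) = 201 + 174 = 375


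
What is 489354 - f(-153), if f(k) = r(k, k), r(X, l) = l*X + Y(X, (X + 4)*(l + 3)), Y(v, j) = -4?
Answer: 465949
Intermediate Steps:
r(X, l) = -4 + X*l (r(X, l) = l*X - 4 = X*l - 4 = -4 + X*l)
f(k) = -4 + k² (f(k) = -4 + k*k = -4 + k²)
489354 - f(-153) = 489354 - (-4 + (-153)²) = 489354 - (-4 + 23409) = 489354 - 1*23405 = 489354 - 23405 = 465949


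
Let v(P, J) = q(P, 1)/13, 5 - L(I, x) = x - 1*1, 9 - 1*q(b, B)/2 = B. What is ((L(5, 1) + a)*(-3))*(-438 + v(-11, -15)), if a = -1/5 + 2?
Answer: 579156/65 ≈ 8910.1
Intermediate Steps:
q(b, B) = 18 - 2*B
a = 9/5 (a = -1*1/5 + 2 = -1/5 + 2 = 9/5 ≈ 1.8000)
L(I, x) = 6 - x (L(I, x) = 5 - (x - 1*1) = 5 - (x - 1) = 5 - (-1 + x) = 5 + (1 - x) = 6 - x)
v(P, J) = 16/13 (v(P, J) = (18 - 2*1)/13 = (18 - 2)*(1/13) = 16*(1/13) = 16/13)
((L(5, 1) + a)*(-3))*(-438 + v(-11, -15)) = (((6 - 1*1) + 9/5)*(-3))*(-438 + 16/13) = (((6 - 1) + 9/5)*(-3))*(-5678/13) = ((5 + 9/5)*(-3))*(-5678/13) = ((34/5)*(-3))*(-5678/13) = -102/5*(-5678/13) = 579156/65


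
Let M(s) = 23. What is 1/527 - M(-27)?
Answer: -12120/527 ≈ -22.998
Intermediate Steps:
1/527 - M(-27) = 1/527 - 1*23 = 1/527 - 23 = -12120/527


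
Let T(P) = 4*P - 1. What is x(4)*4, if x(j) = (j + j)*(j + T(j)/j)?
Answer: 248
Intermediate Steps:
T(P) = -1 + 4*P
x(j) = 2*j*(j + (-1 + 4*j)/j) (x(j) = (j + j)*(j + (-1 + 4*j)/j) = (2*j)*(j + (-1 + 4*j)/j) = 2*j*(j + (-1 + 4*j)/j))
x(4)*4 = (-2 + 2*4**2 + 8*4)*4 = (-2 + 2*16 + 32)*4 = (-2 + 32 + 32)*4 = 62*4 = 248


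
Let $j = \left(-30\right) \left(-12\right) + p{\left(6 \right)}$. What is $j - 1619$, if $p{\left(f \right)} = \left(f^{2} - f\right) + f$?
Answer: $-1223$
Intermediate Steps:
$p{\left(f \right)} = f^{2}$
$j = 396$ ($j = \left(-30\right) \left(-12\right) + 6^{2} = 360 + 36 = 396$)
$j - 1619 = 396 - 1619 = -1223$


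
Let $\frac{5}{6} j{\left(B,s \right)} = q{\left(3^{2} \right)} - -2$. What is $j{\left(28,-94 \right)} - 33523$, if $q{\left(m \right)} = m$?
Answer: $- \frac{167549}{5} \approx -33510.0$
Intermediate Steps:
$j{\left(B,s \right)} = \frac{66}{5}$ ($j{\left(B,s \right)} = \frac{6 \left(3^{2} - -2\right)}{5} = \frac{6 \left(9 + 2\right)}{5} = \frac{6}{5} \cdot 11 = \frac{66}{5}$)
$j{\left(28,-94 \right)} - 33523 = \frac{66}{5} - 33523 = - \frac{167549}{5}$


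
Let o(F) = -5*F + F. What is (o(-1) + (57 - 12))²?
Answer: 2401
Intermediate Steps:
o(F) = -4*F
(o(-1) + (57 - 12))² = (-4*(-1) + (57 - 12))² = (4 + 45)² = 49² = 2401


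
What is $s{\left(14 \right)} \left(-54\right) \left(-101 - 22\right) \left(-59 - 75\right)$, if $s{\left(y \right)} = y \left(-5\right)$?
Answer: $62301960$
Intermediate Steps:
$s{\left(y \right)} = - 5 y$
$s{\left(14 \right)} \left(-54\right) \left(-101 - 22\right) \left(-59 - 75\right) = \left(-5\right) 14 \left(-54\right) \left(-101 - 22\right) \left(-59 - 75\right) = \left(-70\right) \left(-54\right) \left(\left(-123\right) \left(-134\right)\right) = 3780 \cdot 16482 = 62301960$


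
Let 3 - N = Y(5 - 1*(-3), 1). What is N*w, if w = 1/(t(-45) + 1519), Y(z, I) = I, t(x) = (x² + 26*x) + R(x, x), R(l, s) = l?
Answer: 2/2329 ≈ 0.00085874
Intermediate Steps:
t(x) = x² + 27*x (t(x) = (x² + 26*x) + x = x² + 27*x)
w = 1/2329 (w = 1/(-45*(27 - 45) + 1519) = 1/(-45*(-18) + 1519) = 1/(810 + 1519) = 1/2329 ≈ 0.00042937)
N = 2 (N = 3 - 1*1 = 3 - 1 = 2)
N*w = 2*(1/2329) = 2/2329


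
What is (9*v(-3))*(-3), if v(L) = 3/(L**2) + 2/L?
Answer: 9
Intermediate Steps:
v(L) = 2/L + 3/L**2 (v(L) = 3/L**2 + 2/L = 2/L + 3/L**2)
(9*v(-3))*(-3) = (9*((3 + 2*(-3))/(-3)**2))*(-3) = (9*((3 - 6)/9))*(-3) = (9*((1/9)*(-3)))*(-3) = (9*(-1/3))*(-3) = -3*(-3) = 9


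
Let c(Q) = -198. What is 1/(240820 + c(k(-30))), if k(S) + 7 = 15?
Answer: 1/240622 ≈ 4.1559e-6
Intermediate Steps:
k(S) = 8 (k(S) = -7 + 15 = 8)
1/(240820 + c(k(-30))) = 1/(240820 - 198) = 1/240622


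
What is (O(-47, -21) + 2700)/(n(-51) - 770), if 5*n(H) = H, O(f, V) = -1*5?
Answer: -13475/3901 ≈ -3.4542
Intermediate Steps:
O(f, V) = -5
n(H) = H/5
(O(-47, -21) + 2700)/(n(-51) - 770) = (-5 + 2700)/((⅕)*(-51) - 770) = 2695/(-51/5 - 770) = 2695/(-3901/5) = 2695*(-5/3901) = -13475/3901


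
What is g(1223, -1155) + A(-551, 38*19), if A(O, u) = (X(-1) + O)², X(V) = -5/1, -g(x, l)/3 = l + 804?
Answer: 310189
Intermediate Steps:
g(x, l) = -2412 - 3*l (g(x, l) = -3*(l + 804) = -3*(804 + l) = -2412 - 3*l)
X(V) = -5 (X(V) = -5*1 = -5)
A(O, u) = (-5 + O)²
g(1223, -1155) + A(-551, 38*19) = (-2412 - 3*(-1155)) + (-5 - 551)² = (-2412 + 3465) + (-556)² = 1053 + 309136 = 310189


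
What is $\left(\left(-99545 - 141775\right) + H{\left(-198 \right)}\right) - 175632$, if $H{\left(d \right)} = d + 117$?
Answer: $-417033$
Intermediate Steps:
$H{\left(d \right)} = 117 + d$
$\left(\left(-99545 - 141775\right) + H{\left(-198 \right)}\right) - 175632 = \left(\left(-99545 - 141775\right) + \left(117 - 198\right)\right) - 175632 = \left(\left(-99545 - 141775\right) - 81\right) - 175632 = \left(-241320 - 81\right) - 175632 = -241401 - 175632 = -417033$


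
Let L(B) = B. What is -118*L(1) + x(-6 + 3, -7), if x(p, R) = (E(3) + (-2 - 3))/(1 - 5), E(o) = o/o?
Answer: -117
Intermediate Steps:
E(o) = 1
x(p, R) = 1 (x(p, R) = (1 + (-2 - 3))/(1 - 5) = (1 - 5)/(-4) = -4*(-¼) = 1)
-118*L(1) + x(-6 + 3, -7) = -118*1 + 1 = -118 + 1 = -117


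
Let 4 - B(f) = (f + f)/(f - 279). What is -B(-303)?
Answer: -287/97 ≈ -2.9588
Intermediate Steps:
B(f) = 4 - 2*f/(-279 + f) (B(f) = 4 - (f + f)/(f - 279) = 4 - 2*f/(-279 + f))
-B(-303) = -2*(-558 - 303)/(-279 - 303) = -2*(-861)/(-582) = -2*(-1)*(-861)/582 = -1*287/97 = -287/97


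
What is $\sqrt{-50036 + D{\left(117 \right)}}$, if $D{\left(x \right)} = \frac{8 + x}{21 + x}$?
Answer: $\frac{i \sqrt{952868334}}{138} \approx 223.69 i$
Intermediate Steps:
$D{\left(x \right)} = \frac{8 + x}{21 + x}$
$\sqrt{-50036 + D{\left(117 \right)}} = \sqrt{-50036 + \frac{8 + 117}{21 + 117}} = \sqrt{-50036 + \frac{1}{138} \cdot 125} = \sqrt{-50036 + \frac{125}{138}} = \sqrt{- \frac{6904843}{138}} = \frac{i \sqrt{952868334}}{138}$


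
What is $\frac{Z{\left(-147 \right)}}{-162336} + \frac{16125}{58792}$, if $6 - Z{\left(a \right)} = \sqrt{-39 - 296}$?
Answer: $\frac{54527401}{198834544} + \frac{i \sqrt{335}}{162336} \approx 0.27424 + 0.00011275 i$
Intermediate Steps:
$Z{\left(a \right)} = 6 - i \sqrt{335}$ ($Z{\left(a \right)} = 6 - \sqrt{-39 - 296} = 6 - \sqrt{-335} = 6 - i \sqrt{335}$)
$\frac{Z{\left(-147 \right)}}{-162336} + \frac{16125}{58792} = \frac{6 - i \sqrt{335}}{-162336} + \frac{16125}{58792} = \left(6 - i \sqrt{335}\right) \left(- \frac{1}{162336}\right) + 16125 \cdot \frac{1}{58792} = \left(- \frac{1}{27056} + \frac{i \sqrt{335}}{162336}\right) + \frac{16125}{58792} = \frac{54527401}{198834544} + \frac{i \sqrt{335}}{162336}$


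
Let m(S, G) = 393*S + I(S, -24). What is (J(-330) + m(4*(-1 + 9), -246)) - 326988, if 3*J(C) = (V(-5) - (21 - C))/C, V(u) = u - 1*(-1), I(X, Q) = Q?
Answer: -62258257/198 ≈ -3.1444e+5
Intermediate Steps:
V(u) = 1 + u (V(u) = u + 1 = 1 + u)
m(S, G) = -24 + 393*S (m(S, G) = 393*S - 24 = -24 + 393*S)
J(C) = (-25 + C)/(3*C) (J(C) = (((1 - 5) - (21 - C))/C)/3 = ((-4 + (-21 + C))/C)/3 = ((-25 + C)/C)/3 = (-25 + C)/(3*C))
(J(-330) + m(4*(-1 + 9), -246)) - 326988 = ((1/3)*(-25 - 330)/(-330) + (-24 + 393*(4*(-1 + 9)))) - 326988 = ((1/3)*(-1/330)*(-355) + (-24 + 393*(4*8))) - 326988 = (71/198 + (-24 + 393*32)) - 326988 = (71/198 + (-24 + 12576)) - 326988 = (71/198 + 12552) - 326988 = 2485367/198 - 326988 = -62258257/198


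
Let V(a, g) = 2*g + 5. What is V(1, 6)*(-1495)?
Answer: -25415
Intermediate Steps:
V(a, g) = 5 + 2*g
V(1, 6)*(-1495) = (5 + 2*6)*(-1495) = (5 + 12)*(-1495) = 17*(-1495) = -25415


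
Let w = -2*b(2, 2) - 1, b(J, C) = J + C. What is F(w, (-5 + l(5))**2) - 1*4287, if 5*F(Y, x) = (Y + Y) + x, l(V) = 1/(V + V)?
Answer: -2142899/500 ≈ -4285.8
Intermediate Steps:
b(J, C) = C + J
l(V) = 1/(2*V)
w = -9 (w = -2*(2 + 2) - 1 = -2*4 - 1 = -8 - 1 = -9)
F(Y, x) = x/5 + 2*Y/5 (F(Y, x) = ((Y + Y) + x)/5 = (2*Y + x)/5 = (x + 2*Y)/5 = x/5 + 2*Y/5)
F(w, (-5 + l(5))**2) - 1*4287 = ((-5 + (1/2)/5)**2/5 + (2/5)*(-9)) - 1*4287 = ((-5 + (1/2)*(1/5))**2/5 - 18/5) - 4287 = ((-5 + 1/10)**2/5 - 18/5) - 4287 = ((-49/10)**2/5 - 18/5) - 4287 = ((1/5)*(2401/100) - 18/5) - 4287 = (2401/500 - 18/5) - 4287 = 601/500 - 4287 = -2142899/500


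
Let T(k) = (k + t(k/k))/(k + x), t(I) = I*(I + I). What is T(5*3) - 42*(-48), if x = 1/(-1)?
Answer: 28241/14 ≈ 2017.2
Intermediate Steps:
x = -1
t(I) = 2*I² (t(I) = I*(2*I) = 2*I²)
T(k) = (2 + k)/(-1 + k) (T(k) = (k + 2*(k/k)²)/(k - 1) = (k + 2*1²)/(-1 + k) = (k + 2*1)/(-1 + k) = (k + 2)/(-1 + k) = (2 + k)/(-1 + k))
T(5*3) - 42*(-48) = (2 + 5*3)/(-1 + 5*3) - 42*(-48) = (2 + 15)/(-1 + 15) + 2016 = 17/14 + 2016 = 28241/14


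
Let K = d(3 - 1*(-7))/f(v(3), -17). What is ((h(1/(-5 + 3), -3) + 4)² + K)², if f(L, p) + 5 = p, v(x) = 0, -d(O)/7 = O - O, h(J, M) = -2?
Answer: 16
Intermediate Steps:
d(O) = 0 (d(O) = -7*(O - O) = -7*0 = 0)
f(L, p) = -5 + p
K = 0 (K = 0/(-5 - 17) = 0/(-22) = 0*(-1/22) = 0)
((h(1/(-5 + 3), -3) + 4)² + K)² = ((-2 + 4)² + 0)² = (2² + 0)² = (4 + 0)² = 4² = 16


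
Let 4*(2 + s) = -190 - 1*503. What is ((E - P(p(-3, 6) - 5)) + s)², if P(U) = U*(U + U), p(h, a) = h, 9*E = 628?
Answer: 70644025/1296 ≈ 54509.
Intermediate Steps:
E = 628/9 (E = (⅑)*628 = 628/9 ≈ 69.778)
P(U) = 2*U² (P(U) = U*(2*U) = 2*U²)
s = -701/4 (s = -2 + (-190 - 1*503)/4 = -2 + (-190 - 503)/4 = -2 + (¼)*(-693) = -2 - 693/4 = -701/4 ≈ -175.25)
((E - P(p(-3, 6) - 5)) + s)² = ((628/9 - 2*(-3 - 5)²) - 701/4)² = ((628/9 - 2*(-8)²) - 701/4)² = ((628/9 - 2*64) - 701/4)² = ((628/9 - 1*128) - 701/4)² = ((628/9 - 128) - 701/4)² = (-524/9 - 701/4)² = (-8405/36)² = 70644025/1296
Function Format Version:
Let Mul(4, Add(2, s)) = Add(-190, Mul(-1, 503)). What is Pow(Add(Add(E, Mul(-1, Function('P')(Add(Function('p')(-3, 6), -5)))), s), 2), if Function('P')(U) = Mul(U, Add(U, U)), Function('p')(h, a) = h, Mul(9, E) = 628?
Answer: Rational(70644025, 1296) ≈ 54509.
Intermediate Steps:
E = Rational(628, 9) (E = Mul(Rational(1, 9), 628) = Rational(628, 9) ≈ 69.778)
Function('P')(U) = Mul(2, Pow(U, 2)) (Function('P')(U) = Mul(U, Mul(2, U)) = Mul(2, Pow(U, 2)))
s = Rational(-701, 4) (s = Add(-2, Mul(Rational(1, 4), Add(-190, Mul(-1, 503)))) = Add(-2, Mul(Rational(1, 4), Add(-190, -503))) = Add(-2, Mul(Rational(1, 4), -693)) = Add(-2, Rational(-693, 4)) = Rational(-701, 4) ≈ -175.25)
Pow(Add(Add(E, Mul(-1, Function('P')(Add(Function('p')(-3, 6), -5)))), s), 2) = Pow(Add(Add(Rational(628, 9), Mul(-1, Mul(2, Pow(Add(-3, -5), 2)))), Rational(-701, 4)), 2) = Pow(Add(Add(Rational(628, 9), Mul(-1, Mul(2, Pow(-8, 2)))), Rational(-701, 4)), 2) = Pow(Add(Add(Rational(628, 9), Mul(-1, Mul(2, 64))), Rational(-701, 4)), 2) = Pow(Add(Add(Rational(628, 9), Mul(-1, 128)), Rational(-701, 4)), 2) = Pow(Add(Add(Rational(628, 9), -128), Rational(-701, 4)), 2) = Pow(Add(Rational(-524, 9), Rational(-701, 4)), 2) = Pow(Rational(-8405, 36), 2) = Rational(70644025, 1296)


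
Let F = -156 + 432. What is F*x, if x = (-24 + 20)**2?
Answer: 4416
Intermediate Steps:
F = 276
x = 16 (x = (-4)**2 = 16)
F*x = 276*16 = 4416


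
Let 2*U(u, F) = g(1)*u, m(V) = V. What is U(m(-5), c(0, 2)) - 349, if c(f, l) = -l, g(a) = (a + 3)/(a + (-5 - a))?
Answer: -347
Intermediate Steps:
g(a) = -⅗ - a/5 (g(a) = (3 + a)/(-5) = (3 + a)*(-⅕) = -⅗ - a/5)
U(u, F) = -2*u/5 (U(u, F) = ((-⅗ - ⅕*1)*u)/2 = ((-⅗ - ⅕)*u)/2 = (-4*u/5)/2 = -2*u/5)
U(m(-5), c(0, 2)) - 349 = -⅖*(-5) - 349 = 2 - 349 = -347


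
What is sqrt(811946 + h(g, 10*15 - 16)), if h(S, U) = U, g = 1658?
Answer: 4*sqrt(50755) ≈ 901.15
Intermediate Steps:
sqrt(811946 + h(g, 10*15 - 16)) = sqrt(811946 + (10*15 - 16)) = sqrt(811946 + (150 - 16)) = sqrt(811946 + 134) = sqrt(812080) = 4*sqrt(50755)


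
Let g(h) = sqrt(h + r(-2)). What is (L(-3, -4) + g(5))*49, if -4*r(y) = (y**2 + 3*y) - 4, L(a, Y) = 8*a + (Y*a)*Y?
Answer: -3528 + 49*sqrt(26)/2 ≈ -3403.1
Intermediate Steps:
L(a, Y) = 8*a + a*Y**2
r(y) = 1 - 3*y/4 - y**2/4 (r(y) = -((y**2 + 3*y) - 4)/4 = -(-4 + y**2 + 3*y)/4 = 1 - 3*y/4 - y**2/4)
g(h) = sqrt(3/2 + h) (g(h) = sqrt(h + (1 - 3/4*(-2) - 1/4*(-2)**2)) = sqrt(h + (1 + 3/2 - 1/4*4)) = sqrt(h + (1 + 3/2 - 1)) = sqrt(h + 3/2) = sqrt(3/2 + h))
(L(-3, -4) + g(5))*49 = (-3*(8 + (-4)**2) + sqrt(6 + 4*5)/2)*49 = (-3*(8 + 16) + sqrt(6 + 20)/2)*49 = (-3*24 + sqrt(26)/2)*49 = (-72 + sqrt(26)/2)*49 = -3528 + 49*sqrt(26)/2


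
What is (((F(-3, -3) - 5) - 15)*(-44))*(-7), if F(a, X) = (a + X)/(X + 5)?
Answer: -7084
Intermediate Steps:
F(a, X) = (X + a)/(5 + X)
(((F(-3, -3) - 5) - 15)*(-44))*(-7) = ((((-3 - 3)/(5 - 3) - 5) - 15)*(-44))*(-7) = (((-6/2 - 5) - 15)*(-44))*(-7) = ((((½)*(-6) - 5) - 15)*(-44))*(-7) = (((-3 - 5) - 15)*(-44))*(-7) = ((-8 - 15)*(-44))*(-7) = -23*(-44)*(-7) = 1012*(-7) = -7084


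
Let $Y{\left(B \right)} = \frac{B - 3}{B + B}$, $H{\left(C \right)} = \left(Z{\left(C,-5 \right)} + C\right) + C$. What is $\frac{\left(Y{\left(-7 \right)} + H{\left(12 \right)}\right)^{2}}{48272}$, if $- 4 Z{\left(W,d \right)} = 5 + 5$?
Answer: $\frac{96721}{9461312} \approx 0.010223$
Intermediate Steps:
$Z{\left(W,d \right)} = - \frac{5}{2}$ ($Z{\left(W,d \right)} = - \frac{5 + 5}{4} = \left(- \frac{1}{4}\right) 10 = - \frac{5}{2}$)
$H{\left(C \right)} = - \frac{5}{2} + 2 C$ ($H{\left(C \right)} = \left(- \frac{5}{2} + C\right) + C = - \frac{5}{2} + 2 C$)
$Y{\left(B \right)} = \frac{-3 + B}{2 B}$
$\frac{\left(Y{\left(-7 \right)} + H{\left(12 \right)}\right)^{2}}{48272} = \frac{\left(\frac{-3 - 7}{2 \left(-7\right)} + \left(- \frac{5}{2} + 2 \cdot 12\right)\right)^{2}}{48272} = \left(\frac{1}{2} \left(- \frac{1}{7}\right) \left(-10\right) + \left(- \frac{5}{2} + 24\right)\right)^{2} \cdot \frac{1}{48272} = \left(\frac{5}{7} + \frac{43}{2}\right)^{2} \cdot \frac{1}{48272} = \left(\frac{311}{14}\right)^{2} \cdot \frac{1}{48272} = \frac{96721}{196} \cdot \frac{1}{48272} = \frac{96721}{9461312}$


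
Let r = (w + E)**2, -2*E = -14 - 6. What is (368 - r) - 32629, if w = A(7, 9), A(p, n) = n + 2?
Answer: -32702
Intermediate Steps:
A(p, n) = 2 + n
w = 11 (w = 2 + 9 = 11)
E = 10 (E = -(-14 - 6)/2 = -1/2*(-20) = 10)
r = 441 (r = (11 + 10)**2 = 21**2 = 441)
(368 - r) - 32629 = (368 - 1*441) - 32629 = (368 - 441) - 32629 = -73 - 32629 = -32702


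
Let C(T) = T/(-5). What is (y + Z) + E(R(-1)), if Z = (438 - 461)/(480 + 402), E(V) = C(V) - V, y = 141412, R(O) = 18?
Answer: 623531549/4410 ≈ 1.4139e+5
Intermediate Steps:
C(T) = -T/5 (C(T) = T*(-⅕) = -T/5)
E(V) = -6*V/5 (E(V) = -V/5 - V = -6*V/5)
Z = -23/882 ≈ -0.026077
(y + Z) + E(R(-1)) = (141412 - 23/882) - 6/5*18 = 124725361/882 - 108/5 = 623531549/4410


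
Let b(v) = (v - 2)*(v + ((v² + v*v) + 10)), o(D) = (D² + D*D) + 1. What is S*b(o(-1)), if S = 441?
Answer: 13671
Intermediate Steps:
o(D) = 1 + 2*D² (o(D) = (D² + D²) + 1 = 2*D² + 1 = 1 + 2*D²)
b(v) = (-2 + v)*(10 + v + 2*v²) (b(v) = (-2 + v)*(v + ((v² + v²) + 10)) = (-2 + v)*(v + (2*v² + 10)) = (-2 + v)*(v + (10 + 2*v²)) = (-2 + v)*(10 + v + 2*v²))
S*b(o(-1)) = 441*(-20 - 3*(1 + 2*(-1)²)² + 2*(1 + 2*(-1)²)³ + 8*(1 + 2*(-1)²)) = 441*(-20 - 3*(1 + 2*1)² + 2*(1 + 2*1)³ + 8*(1 + 2*1)) = 441*(-20 - 3*(1 + 2)² + 2*(1 + 2)³ + 8*(1 + 2)) = 441*(-20 - 3*3² + 2*3³ + 8*3) = 441*(-20 - 3*9 + 2*27 + 24) = 441*(-20 - 27 + 54 + 24) = 441*31 = 13671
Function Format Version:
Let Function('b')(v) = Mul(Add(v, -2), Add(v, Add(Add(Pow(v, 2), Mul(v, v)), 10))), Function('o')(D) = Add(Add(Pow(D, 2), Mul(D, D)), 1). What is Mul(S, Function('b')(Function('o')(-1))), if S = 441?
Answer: 13671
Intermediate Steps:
Function('o')(D) = Add(1, Mul(2, Pow(D, 2))) (Function('o')(D) = Add(Add(Pow(D, 2), Pow(D, 2)), 1) = Add(Mul(2, Pow(D, 2)), 1) = Add(1, Mul(2, Pow(D, 2))))
Function('b')(v) = Mul(Add(-2, v), Add(10, v, Mul(2, Pow(v, 2)))) (Function('b')(v) = Mul(Add(-2, v), Add(v, Add(Add(Pow(v, 2), Pow(v, 2)), 10))) = Mul(Add(-2, v), Add(v, Add(Mul(2, Pow(v, 2)), 10))) = Mul(Add(-2, v), Add(v, Add(10, Mul(2, Pow(v, 2))))) = Mul(Add(-2, v), Add(10, v, Mul(2, Pow(v, 2)))))
Mul(S, Function('b')(Function('o')(-1))) = Mul(441, Add(-20, Mul(-3, Pow(Add(1, Mul(2, Pow(-1, 2))), 2)), Mul(2, Pow(Add(1, Mul(2, Pow(-1, 2))), 3)), Mul(8, Add(1, Mul(2, Pow(-1, 2)))))) = Mul(441, Add(-20, Mul(-3, Pow(Add(1, Mul(2, 1)), 2)), Mul(2, Pow(Add(1, Mul(2, 1)), 3)), Mul(8, Add(1, Mul(2, 1))))) = Mul(441, Add(-20, Mul(-3, Pow(Add(1, 2), 2)), Mul(2, Pow(Add(1, 2), 3)), Mul(8, Add(1, 2)))) = Mul(441, Add(-20, Mul(-3, Pow(3, 2)), Mul(2, Pow(3, 3)), Mul(8, 3))) = Mul(441, Add(-20, Mul(-3, 9), Mul(2, 27), 24)) = Mul(441, Add(-20, -27, 54, 24)) = Mul(441, 31) = 13671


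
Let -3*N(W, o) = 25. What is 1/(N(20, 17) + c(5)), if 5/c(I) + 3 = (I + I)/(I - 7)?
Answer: -24/215 ≈ -0.11163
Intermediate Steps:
N(W, o) = -25/3 (N(W, o) = -⅓*25 = -25/3)
c(I) = 5/(-3 + 2*I/(-7 + I)) (c(I) = 5/(-3 + (I + I)/(I - 7)) = 5/(-3 + (2*I)/(-7 + I)) = 5/(-3 + 2*I/(-7 + I)))
1/(N(20, 17) + c(5)) = 1/(-25/3 + 5*(7 - 1*5)/(-21 + 5)) = 1/(-25/3 + 5*(7 - 5)/(-16)) = 1/(-25/3 + 5*(-1/16)*2) = 1/(-25/3 - 5/8) = 1/(-215/24) = -24/215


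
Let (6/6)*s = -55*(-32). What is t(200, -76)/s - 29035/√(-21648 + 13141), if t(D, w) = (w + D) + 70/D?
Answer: 2487/35200 + 29035*I*√8507/8507 ≈ 0.070653 + 314.8*I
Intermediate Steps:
t(D, w) = D + w + 70/D (t(D, w) = (D + w) + 70/D = D + w + 70/D)
s = 1760 (s = -55*(-32) = 1760)
t(200, -76)/s - 29035/√(-21648 + 13141) = (200 - 76 + 70/200)/1760 - 29035/√(-21648 + 13141) = (200 - 76 + 70*(1/200))*(1/1760) - 29035*(-I*√8507/8507) = (200 - 76 + 7/20)*(1/1760) - 29035*(-I*√8507/8507) = (2487/20)*(1/1760) - (-29035)*I*√8507/8507 = 2487/35200 + 29035*I*√8507/8507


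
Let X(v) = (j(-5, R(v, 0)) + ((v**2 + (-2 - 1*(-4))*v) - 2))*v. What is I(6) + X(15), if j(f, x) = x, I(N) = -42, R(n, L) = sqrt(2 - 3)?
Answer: 3753 + 15*I ≈ 3753.0 + 15.0*I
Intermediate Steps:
R(n, L) = I (R(n, L) = sqrt(-1) = I)
X(v) = v*(-2 + I + v**2 + 2*v) (X(v) = (I + ((v**2 + (-2 - 1*(-4))*v) - 2))*v = (I + ((v**2 + (-2 + 4)*v) - 2))*v = (I + ((v**2 + 2*v) - 2))*v = (I + (-2 + v**2 + 2*v))*v = (-2 + I + v**2 + 2*v)*v = v*(-2 + I + v**2 + 2*v))
I(6) + X(15) = -42 + 15*(-2 + I + 15**2 + 2*15) = -42 + 15*(-2 + I + 225 + 30) = -42 + 15*(253 + I) = -42 + (3795 + 15*I) = 3753 + 15*I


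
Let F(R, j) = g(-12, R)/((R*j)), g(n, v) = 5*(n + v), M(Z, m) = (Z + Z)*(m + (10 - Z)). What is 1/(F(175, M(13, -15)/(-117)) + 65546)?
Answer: 140/9176603 ≈ 1.5256e-5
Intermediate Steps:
M(Z, m) = 2*Z*(10 + m - Z) (M(Z, m) = (2*Z)*(10 + m - Z) = 2*Z*(10 + m - Z))
g(n, v) = 5*n + 5*v
F(R, j) = (-60 + 5*R)/(R*j) (F(R, j) = (5*(-12) + 5*R)/((R*j)) = (-60 + 5*R)*(1/(R*j)) = (-60 + 5*R)/(R*j))
1/(F(175, M(13, -15)/(-117)) + 65546) = 1/(5*(-12 + 175)/(175*((2*13*(10 - 15 - 1*13))/(-117))) + 65546) = 1/(5*(1/175)*163/((2*13*(10 - 15 - 13))*(-1/117)) + 65546) = 1/(5*(1/175)*163/((2*13*(-18))*(-1/117)) + 65546) = 1/(5*(1/175)*163/(-468*(-1/117)) + 65546) = 1/(5*(1/175)*163/4 + 65546) = 1/(5*(1/175)*(¼)*163 + 65546) = 1/(163/140 + 65546) = 1/(9176603/140) = 140/9176603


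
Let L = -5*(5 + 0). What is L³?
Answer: -15625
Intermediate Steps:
L = -25 (L = -5*5 = -25)
L³ = (-25)³ = -15625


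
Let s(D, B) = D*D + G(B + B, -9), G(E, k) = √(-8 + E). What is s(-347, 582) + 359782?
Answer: 480225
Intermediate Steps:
s(D, B) = D² + √(-8 + 2*B) (s(D, B) = D*D + √(-8 + (B + B)) = D² + √(-8 + 2*B))
s(-347, 582) + 359782 = ((-347)² + √(-8 + 2*582)) + 359782 = (120409 + √(-8 + 1164)) + 359782 = (120409 + √1156) + 359782 = (120409 + 34) + 359782 = 120443 + 359782 = 480225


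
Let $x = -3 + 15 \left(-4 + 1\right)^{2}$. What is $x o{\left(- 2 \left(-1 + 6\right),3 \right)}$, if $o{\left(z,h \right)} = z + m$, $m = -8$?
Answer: $-2376$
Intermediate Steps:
$o{\left(z,h \right)} = -8 + z$ ($o{\left(z,h \right)} = z - 8 = -8 + z$)
$x = 132$ ($x = -3 + 15 \left(-3\right)^{2} = -3 + 15 \cdot 9 = -3 + 135 = 132$)
$x o{\left(- 2 \left(-1 + 6\right),3 \right)} = 132 \left(-8 - 2 \left(-1 + 6\right)\right) = 132 \left(-8 - 10\right) = 132 \left(-18\right) = -2376$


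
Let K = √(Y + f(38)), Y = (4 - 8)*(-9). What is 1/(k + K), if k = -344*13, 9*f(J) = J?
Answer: -20124/89994347 - 3*√362/179988694 ≈ -0.00022393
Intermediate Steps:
Y = 36 (Y = -4*(-9) = 36)
f(J) = J/9
k = -4472
K = √362/3 (K = √(36 + (⅑)*38) = √(36 + 38/9) = √(362/9) = √362/3 ≈ 6.3421)
1/(k + K) = 1/(-4472 + √362/3)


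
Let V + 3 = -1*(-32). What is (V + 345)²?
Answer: 139876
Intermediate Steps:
V = 29 (V = -3 - 1*(-32) = -3 + 32 = 29)
(V + 345)² = (29 + 345)² = 374² = 139876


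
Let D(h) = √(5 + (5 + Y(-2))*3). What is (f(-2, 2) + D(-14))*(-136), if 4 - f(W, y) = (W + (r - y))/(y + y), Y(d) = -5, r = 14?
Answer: -204 - 136*√5 ≈ -508.11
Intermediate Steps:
f(W, y) = 4 - (14 + W - y)/(2*y) (f(W, y) = 4 - (W + (14 - y))/(y + y) = 4 - (14 + W - y)/(2*y))
D(h) = √5 (D(h) = √(5 + (5 - 5)*3) = √(5 + 0*3) = √(5 + 0) = √5)
(f(-2, 2) + D(-14))*(-136) = ((½)*(-14 - 1*(-2) + 9*2)/2 + √5)*(-136) = ((½)*(½)*(-14 + 2 + 18) + √5)*(-136) = ((½)*(½)*6 + √5)*(-136) = (3/2 + √5)*(-136) = -204 - 136*√5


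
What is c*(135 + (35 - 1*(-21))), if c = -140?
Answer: -26740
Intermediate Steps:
c*(135 + (35 - 1*(-21))) = -140*(135 + (35 - 1*(-21))) = -140*(135 + (35 + 21)) = -140*(135 + 56) = -140*191 = -26740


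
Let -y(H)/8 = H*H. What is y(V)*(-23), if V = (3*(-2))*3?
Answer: 59616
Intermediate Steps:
V = -18 (V = -6*3 = -18)
y(H) = -8*H**2 (y(H) = -8*H*H = -8*H**2)
y(V)*(-23) = -8*(-18)**2*(-23) = -8*324*(-23) = -2592*(-23) = 59616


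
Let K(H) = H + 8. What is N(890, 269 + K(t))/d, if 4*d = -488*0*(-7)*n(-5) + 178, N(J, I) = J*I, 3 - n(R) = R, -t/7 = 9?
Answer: 4280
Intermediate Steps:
t = -63 (t = -7*9 = -63)
n(R) = 3 - R
K(H) = 8 + H
N(J, I) = I*J
d = 89/2 (d = (-488*0*(-7)*(3 - 1*(-5)) + 178)/4 = (-0*(3 + 5) + 178)/4 = (-0*8 + 178)/4 = (-488*0 + 178)/4 = (0 + 178)/4 = (1/4)*178 = 89/2 ≈ 44.500)
N(890, 269 + K(t))/d = ((269 + (8 - 63))*890)/(89/2) = ((269 - 55)*890)*(2/89) = (214*890)*(2/89) = 190460*(2/89) = 4280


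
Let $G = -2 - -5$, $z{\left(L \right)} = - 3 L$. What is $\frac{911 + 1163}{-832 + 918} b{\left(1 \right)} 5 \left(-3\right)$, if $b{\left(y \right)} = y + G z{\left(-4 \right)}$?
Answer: $- \frac{575535}{43} \approx -13385.0$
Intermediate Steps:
$G = 3$ ($G = -2 + 5 = 3$)
$b{\left(y \right)} = 36 + y$ ($b{\left(y \right)} = y + 3 \left(\left(-3\right) \left(-4\right)\right) = y + 3 \cdot 12 = y + 36 = 36 + y$)
$\frac{911 + 1163}{-832 + 918} b{\left(1 \right)} 5 \left(-3\right) = \frac{911 + 1163}{-832 + 918} \left(36 + 1\right) 5 \left(-3\right) = \frac{2074}{86} \cdot 37 \cdot 5 \left(-3\right) = 2074 \cdot \frac{1}{86} \cdot 185 \left(-3\right) = \frac{1037}{43} \left(-555\right) = - \frac{575535}{43}$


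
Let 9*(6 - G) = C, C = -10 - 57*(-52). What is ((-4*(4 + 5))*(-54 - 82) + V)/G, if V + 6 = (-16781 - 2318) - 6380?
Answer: 185301/2900 ≈ 63.897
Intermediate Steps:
V = -25485 (V = -6 + ((-16781 - 2318) - 6380) = -6 + (-19099 - 6380) = -6 - 25479 = -25485)
C = 2954 (C = -10 + 2964 = 2954)
G = -2900/9 (G = 6 - ⅑*2954 = 6 - 2954/9 = -2900/9 ≈ -322.22)
((-4*(4 + 5))*(-54 - 82) + V)/G = ((-4*(4 + 5))*(-54 - 82) - 25485)/(-2900/9) = (-4*9*(-136) - 25485)*(-9/2900) = (-36*(-136) - 25485)*(-9/2900) = (4896 - 25485)*(-9/2900) = -20589*(-9/2900) = 185301/2900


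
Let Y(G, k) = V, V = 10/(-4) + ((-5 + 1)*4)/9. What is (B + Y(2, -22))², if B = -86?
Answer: 2640625/324 ≈ 8150.1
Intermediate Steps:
V = -77/18 (V = 10*(-¼) - 4*4*(⅑) = -5/2 - 16*⅑ = -5/2 - 16/9 = -77/18 ≈ -4.2778)
Y(G, k) = -77/18
(B + Y(2, -22))² = (-86 - 77/18)² = (-1625/18)² = 2640625/324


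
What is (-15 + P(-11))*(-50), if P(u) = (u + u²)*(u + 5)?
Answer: 33750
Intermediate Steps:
P(u) = (5 + u)*(u + u²) (P(u) = (u + u²)*(5 + u) = (5 + u)*(u + u²))
(-15 + P(-11))*(-50) = (-15 - 11*(5 + (-11)² + 6*(-11)))*(-50) = (-15 - 11*(5 + 121 - 66))*(-50) = (-15 - 11*60)*(-50) = (-15 - 660)*(-50) = -675*(-50) = 33750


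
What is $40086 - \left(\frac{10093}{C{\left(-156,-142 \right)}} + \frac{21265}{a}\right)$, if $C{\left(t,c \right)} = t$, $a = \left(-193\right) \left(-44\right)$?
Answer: $\frac{3324150068}{82797} \approx 40148.0$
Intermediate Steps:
$a = 8492$
$40086 - \left(\frac{10093}{C{\left(-156,-142 \right)}} + \frac{21265}{a}\right) = 40086 - \left(\frac{10093}{-156} + \frac{21265}{8492}\right) = 40086 - \left(10093 \left(- \frac{1}{156}\right) + 21265 \cdot \frac{1}{8492}\right) = 40086 - \left(- \frac{10093}{156} + \frac{21265}{8492}\right) = 40086 - - \frac{5149526}{82797} = 40086 + \frac{5149526}{82797} = \frac{3324150068}{82797}$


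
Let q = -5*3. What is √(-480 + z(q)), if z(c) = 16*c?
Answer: 12*I*√5 ≈ 26.833*I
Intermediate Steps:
q = -15
√(-480 + z(q)) = √(-480 + 16*(-15)) = √(-480 - 240) = √(-720) = 12*I*√5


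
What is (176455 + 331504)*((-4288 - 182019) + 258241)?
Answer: 36539522706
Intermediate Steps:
(176455 + 331504)*((-4288 - 182019) + 258241) = 507959*(-186307 + 258241) = 507959*71934 = 36539522706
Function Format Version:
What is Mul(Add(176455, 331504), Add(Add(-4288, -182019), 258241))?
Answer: 36539522706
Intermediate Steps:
Mul(Add(176455, 331504), Add(Add(-4288, -182019), 258241)) = Mul(507959, Add(-186307, 258241)) = Mul(507959, 71934) = 36539522706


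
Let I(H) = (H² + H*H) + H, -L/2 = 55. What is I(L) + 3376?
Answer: 27466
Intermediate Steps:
L = -110 (L = -2*55 = -110)
I(H) = H + 2*H² (I(H) = (H² + H²) + H = 2*H² + H = H + 2*H²)
I(L) + 3376 = -110*(1 + 2*(-110)) + 3376 = -110*(1 - 220) + 3376 = -110*(-219) + 3376 = 24090 + 3376 = 27466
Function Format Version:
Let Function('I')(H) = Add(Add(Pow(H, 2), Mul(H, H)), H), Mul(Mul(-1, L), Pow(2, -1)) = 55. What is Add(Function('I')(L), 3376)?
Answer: 27466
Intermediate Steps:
L = -110 (L = Mul(-2, 55) = -110)
Function('I')(H) = Add(H, Mul(2, Pow(H, 2))) (Function('I')(H) = Add(Add(Pow(H, 2), Pow(H, 2)), H) = Add(Mul(2, Pow(H, 2)), H) = Add(H, Mul(2, Pow(H, 2))))
Add(Function('I')(L), 3376) = Add(Mul(-110, Add(1, Mul(2, -110))), 3376) = Add(Mul(-110, Add(1, -220)), 3376) = Add(Mul(-110, -219), 3376) = Add(24090, 3376) = 27466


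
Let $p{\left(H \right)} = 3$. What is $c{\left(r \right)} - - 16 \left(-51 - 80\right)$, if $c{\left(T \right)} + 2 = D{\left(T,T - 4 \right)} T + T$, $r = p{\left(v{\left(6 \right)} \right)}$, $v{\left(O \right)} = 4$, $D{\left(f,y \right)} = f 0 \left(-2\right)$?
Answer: $-2095$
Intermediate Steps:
$D{\left(f,y \right)} = 0$ ($D{\left(f,y \right)} = 0 \left(-2\right) = 0$)
$r = 3$
$c{\left(T \right)} = -2 + T$ ($c{\left(T \right)} = -2 + \left(0 T + T\right) = -2 + \left(0 + T\right) = -2 + T$)
$c{\left(r \right)} - - 16 \left(-51 - 80\right) = \left(-2 + 3\right) - - 16 \left(-51 - 80\right) = 1 - \left(-16\right) \left(-131\right) = 1 - 2096 = -2095$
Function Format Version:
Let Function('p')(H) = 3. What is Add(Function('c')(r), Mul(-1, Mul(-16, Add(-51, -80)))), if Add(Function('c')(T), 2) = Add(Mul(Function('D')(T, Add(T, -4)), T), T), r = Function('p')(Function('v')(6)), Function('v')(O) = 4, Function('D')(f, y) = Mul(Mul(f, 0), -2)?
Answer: -2095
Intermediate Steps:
Function('D')(f, y) = 0 (Function('D')(f, y) = Mul(0, -2) = 0)
r = 3
Function('c')(T) = Add(-2, T) (Function('c')(T) = Add(-2, Add(Mul(0, T), T)) = Add(-2, Add(0, T)) = Add(-2, T))
Add(Function('c')(r), Mul(-1, Mul(-16, Add(-51, -80)))) = Add(Add(-2, 3), Mul(-1, Mul(-16, Add(-51, -80)))) = Add(1, Mul(-1, Mul(-16, -131))) = Add(1, Mul(-1, 2096)) = Add(1, -2096) = -2095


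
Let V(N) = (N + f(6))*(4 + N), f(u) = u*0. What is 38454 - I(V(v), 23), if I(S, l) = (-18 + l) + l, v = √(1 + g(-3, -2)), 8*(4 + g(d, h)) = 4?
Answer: 38426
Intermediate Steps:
g(d, h) = -7/2 (g(d, h) = -4 + (⅛)*4 = -4 + ½ = -7/2)
f(u) = 0
v = I*√10/2 (v = √(1 - 7/2) = √(-5/2) = I*√10/2 ≈ 1.5811*I)
V(N) = N*(4 + N) (V(N) = (N + 0)*(4 + N) = N*(4 + N))
I(S, l) = -18 + 2*l
38454 - I(V(v), 23) = 38454 - (-18 + 2*23) = 38454 - (-18 + 46) = 38454 - 1*28 = 38454 - 28 = 38426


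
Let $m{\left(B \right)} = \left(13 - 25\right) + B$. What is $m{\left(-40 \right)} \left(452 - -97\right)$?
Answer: $-28548$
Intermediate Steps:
$m{\left(B \right)} = -12 + B$
$m{\left(-40 \right)} \left(452 - -97\right) = \left(-12 - 40\right) \left(452 - -97\right) = - 52 \left(452 + 97\right) = \left(-52\right) 549 = -28548$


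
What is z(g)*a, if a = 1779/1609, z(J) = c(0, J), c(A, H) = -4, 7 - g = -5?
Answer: -7116/1609 ≈ -4.4226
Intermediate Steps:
g = 12 (g = 7 - 1*(-5) = 7 + 5 = 12)
z(J) = -4
a = 1779/1609 (a = 1779*(1/1609) = 1779/1609 ≈ 1.1057)
z(g)*a = -4*1779/1609 = -7116/1609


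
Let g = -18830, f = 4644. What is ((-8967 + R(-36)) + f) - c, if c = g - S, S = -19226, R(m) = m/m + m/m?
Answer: -4717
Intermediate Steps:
R(m) = 2 (R(m) = 1 + 1 = 2)
c = 396 (c = -18830 - 1*(-19226) = -18830 + 19226 = 396)
((-8967 + R(-36)) + f) - c = ((-8967 + 2) + 4644) - 1*396 = (-8965 + 4644) - 396 = -4321 - 396 = -4717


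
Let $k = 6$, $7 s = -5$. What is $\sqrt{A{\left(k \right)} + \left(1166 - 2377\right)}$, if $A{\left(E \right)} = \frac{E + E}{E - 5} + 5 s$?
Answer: $\frac{i \sqrt{58926}}{7} \approx 34.678 i$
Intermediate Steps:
$s = - \frac{5}{7}$ ($s = \frac{1}{7} \left(-5\right) = - \frac{5}{7} \approx -0.71429$)
$A{\left(E \right)} = - \frac{25}{7} + \frac{2 E}{-5 + E}$ ($A{\left(E \right)} = \frac{E + E}{E - 5} + 5 \left(- \frac{5}{7}\right) = \frac{2 E}{-5 + E} - \frac{25}{7} = - \frac{25}{7} + \frac{2 E}{-5 + E}$)
$\sqrt{A{\left(k \right)} + \left(1166 - 2377\right)} = \sqrt{\frac{125 - 66}{7 \left(-5 + 6\right)} + \left(1166 - 2377\right)} = \sqrt{\frac{125 - 66}{7 \cdot 1} - 1211} = \sqrt{\frac{1}{7} \cdot 1 \cdot 59 - 1211} = \sqrt{\frac{59}{7} - 1211} = \sqrt{- \frac{8418}{7}} = \frac{i \sqrt{58926}}{7}$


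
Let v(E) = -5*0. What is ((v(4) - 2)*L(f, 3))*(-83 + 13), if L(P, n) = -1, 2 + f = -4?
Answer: -140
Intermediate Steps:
f = -6 (f = -2 - 4 = -6)
v(E) = 0
((v(4) - 2)*L(f, 3))*(-83 + 13) = ((0 - 2)*(-1))*(-83 + 13) = -2*(-1)*(-70) = 2*(-70) = -140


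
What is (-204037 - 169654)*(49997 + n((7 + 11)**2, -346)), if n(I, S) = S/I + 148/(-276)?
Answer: -69612222630895/3726 ≈ -1.8683e+10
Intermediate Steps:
n(I, S) = -37/69 + S/I (n(I, S) = S/I + 148*(-1/276) = S/I - 37/69 = -37/69 + S/I)
(-204037 - 169654)*(49997 + n((7 + 11)**2, -346)) = (-204037 - 169654)*(49997 + (-37/69 - 346/(7 + 11)**2)) = -373691*(49997 + (-37/69 - 346/(18**2))) = -373691*(49997 + (-37/69 - 346/324)) = -373691*(49997 + (-37/69 - 346*1/324)) = -373691*(49997 + (-37/69 - 173/162)) = -373691*(49997 - 5977/3726) = -373691*186282845/3726 = -69612222630895/3726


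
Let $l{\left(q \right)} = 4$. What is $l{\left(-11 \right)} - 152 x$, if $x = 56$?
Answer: $-8508$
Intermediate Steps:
$l{\left(-11 \right)} - 152 x = 4 - 8512 = -8508$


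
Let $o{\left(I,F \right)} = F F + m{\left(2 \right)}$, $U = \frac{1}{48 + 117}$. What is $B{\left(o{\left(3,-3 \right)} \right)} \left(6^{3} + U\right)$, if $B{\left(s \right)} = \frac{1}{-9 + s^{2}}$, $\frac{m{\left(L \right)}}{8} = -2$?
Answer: $\frac{35641}{6600} \approx 5.4002$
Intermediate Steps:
$m{\left(L \right)} = -16$ ($m{\left(L \right)} = 8 \left(-2\right) = -16$)
$U = \frac{1}{165} \approx 0.0060606$
$o{\left(I,F \right)} = -16 + F^{2}$ ($o{\left(I,F \right)} = F F - 16 = F^{2} - 16 = -16 + F^{2}$)
$B{\left(o{\left(3,-3 \right)} \right)} \left(6^{3} + U\right) = \frac{6^{3} + \frac{1}{165}}{-9 + \left(-16 + \left(-3\right)^{2}\right)^{2}} = \frac{216 + \frac{1}{165}}{-9 + \left(-16 + 9\right)^{2}} = \frac{1}{-9 + \left(-7\right)^{2}} \cdot \frac{35641}{165} = \frac{1}{-9 + 49} \cdot \frac{35641}{165} = \frac{1}{40} \cdot \frac{35641}{165} = \frac{35641}{6600}$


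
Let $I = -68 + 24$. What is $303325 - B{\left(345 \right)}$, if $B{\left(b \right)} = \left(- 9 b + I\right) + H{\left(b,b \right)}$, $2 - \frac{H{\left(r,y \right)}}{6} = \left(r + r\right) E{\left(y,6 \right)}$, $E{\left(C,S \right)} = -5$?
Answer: $285762$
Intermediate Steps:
$H{\left(r,y \right)} = 12 + 60 r$ ($H{\left(r,y \right)} = 12 - 6 \left(r + r\right) \left(-5\right) = 12 - 6 \cdot 2 r \left(-5\right) = 12 - 6 \left(- 10 r\right) = 12 + 60 r$)
$I = -44$
$B{\left(b \right)} = -32 + 51 b$ ($B{\left(b \right)} = \left(- 9 b - 44\right) + \left(12 + 60 b\right) = \left(-44 - 9 b\right) + \left(12 + 60 b\right) = -32 + 51 b$)
$303325 - B{\left(345 \right)} = 303325 - \left(-32 + 51 \cdot 345\right) = 303325 - \left(-32 + 17595\right) = 303325 - 17563 = 285762$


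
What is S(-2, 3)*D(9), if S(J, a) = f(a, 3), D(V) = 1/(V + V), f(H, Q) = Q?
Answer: ⅙ ≈ 0.16667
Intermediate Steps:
D(V) = 1/(2*V)
S(J, a) = 3
S(-2, 3)*D(9) = 3*((½)/9) = 3*((½)*(⅑)) = 3*(1/18) = ⅙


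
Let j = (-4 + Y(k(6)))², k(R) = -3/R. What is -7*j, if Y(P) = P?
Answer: -567/4 ≈ -141.75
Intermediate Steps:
j = 81/4 (j = (-4 - 3/6)² = (-4 - 3*⅙)² = (-4 - ½)² = (-9/2)² = 81/4 ≈ 20.250)
-7*j = -7*81/4 = -567/4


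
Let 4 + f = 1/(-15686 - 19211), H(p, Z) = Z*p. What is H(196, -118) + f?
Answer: -807237405/34897 ≈ -23132.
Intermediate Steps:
f = -139589/34897 (f = -4 + 1/(-15686 - 19211) = -4 + 1/(-34897) = -4 - 1/34897 = -139589/34897 ≈ -4.0000)
H(196, -118) + f = -118*196 - 139589/34897 = -23128 - 139589/34897 = -807237405/34897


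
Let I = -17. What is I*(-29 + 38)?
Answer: -153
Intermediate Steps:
I*(-29 + 38) = -17*(-29 + 38) = -17*9 = -153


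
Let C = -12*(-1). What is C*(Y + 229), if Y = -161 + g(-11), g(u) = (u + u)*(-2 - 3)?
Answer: 2136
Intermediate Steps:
g(u) = -10*u (g(u) = (2*u)*(-5) = -10*u)
Y = -51 (Y = -161 - 10*(-11) = -161 + 110 = -51)
C = 12
C*(Y + 229) = 12*(-51 + 229) = 12*178 = 2136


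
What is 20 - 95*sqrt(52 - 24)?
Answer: 20 - 190*sqrt(7) ≈ -482.69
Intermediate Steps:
20 - 95*sqrt(52 - 24) = 20 - 190*sqrt(7)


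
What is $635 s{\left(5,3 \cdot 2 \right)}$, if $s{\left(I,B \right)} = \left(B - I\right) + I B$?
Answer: $19685$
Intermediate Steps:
$s{\left(I,B \right)} = B - I + B I$ ($s{\left(I,B \right)} = \left(B - I\right) + B I = B - I + B I$)
$635 s{\left(5,3 \cdot 2 \right)} = 635 \left(3 \cdot 2 - 5 + 3 \cdot 2 \cdot 5\right) = 635 \left(6 - 5 + 6 \cdot 5\right) = 635 \left(6 - 5 + 30\right) = 635 \cdot 31 = 19685$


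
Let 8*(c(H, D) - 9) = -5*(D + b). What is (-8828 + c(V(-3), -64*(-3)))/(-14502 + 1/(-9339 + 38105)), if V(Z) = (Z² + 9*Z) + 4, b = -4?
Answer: 257067359/417164531 ≈ 0.61623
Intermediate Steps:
V(Z) = 4 + Z² + 9*Z
c(H, D) = 23/2 - 5*D/8 (c(H, D) = 9 + (-5*(D - 4))/8 = 9 + (-5*(-4 + D))/8 = 9 + (20 - 5*D)/8 = 9 + (5/2 - 5*D/8) = 23/2 - 5*D/8)
(-8828 + c(V(-3), -64*(-3)))/(-14502 + 1/(-9339 + 38105)) = (-8828 + (23/2 - (-40)*(-3)))/(-14502 + 1/(-9339 + 38105)) = (-8828 + (23/2 - 5/8*192))/(-14502 + 1/28766) = (-8828 + (23/2 - 120))/(-14502 + 1/28766) = (-8828 - 217/2)/(-417164531/28766) = -17873/2*(-28766/417164531) = 257067359/417164531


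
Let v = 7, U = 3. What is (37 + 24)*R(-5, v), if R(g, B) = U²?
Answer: 549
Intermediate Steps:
R(g, B) = 9 (R(g, B) = 3² = 9)
(37 + 24)*R(-5, v) = (37 + 24)*9 = 61*9 = 549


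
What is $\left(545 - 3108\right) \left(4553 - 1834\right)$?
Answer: $-6968797$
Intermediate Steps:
$\left(545 - 3108\right) \left(4553 - 1834\right) = \left(545 - 3108\right) 2719 = \left(-2563\right) 2719 = -6968797$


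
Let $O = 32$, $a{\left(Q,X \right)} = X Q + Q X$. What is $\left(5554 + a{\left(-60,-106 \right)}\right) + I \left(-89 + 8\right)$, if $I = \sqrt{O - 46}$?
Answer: $18274 - 81 i \sqrt{14} \approx 18274.0 - 303.07 i$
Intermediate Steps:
$a{\left(Q,X \right)} = 2 Q X$ ($a{\left(Q,X \right)} = Q X + Q X = 2 Q X$)
$I = i \sqrt{14}$ ($I = \sqrt{32 - 46} = \sqrt{-14} = i \sqrt{14} \approx 3.7417 i$)
$\left(5554 + a{\left(-60,-106 \right)}\right) + I \left(-89 + 8\right) = \left(5554 + 2 \left(-60\right) \left(-106\right)\right) + i \sqrt{14} \left(-89 + 8\right) = \left(5554 + 12720\right) + i \sqrt{14} \left(-81\right) = 18274 - 81 i \sqrt{14}$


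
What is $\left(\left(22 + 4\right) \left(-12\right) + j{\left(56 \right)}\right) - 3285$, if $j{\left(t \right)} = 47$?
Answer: $-3550$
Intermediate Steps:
$\left(\left(22 + 4\right) \left(-12\right) + j{\left(56 \right)}\right) - 3285 = \left(\left(22 + 4\right) \left(-12\right) + 47\right) - 3285 = \left(26 \left(-12\right) + 47\right) - 3285 = \left(-312 + 47\right) - 3285 = -265 - 3285 = -3550$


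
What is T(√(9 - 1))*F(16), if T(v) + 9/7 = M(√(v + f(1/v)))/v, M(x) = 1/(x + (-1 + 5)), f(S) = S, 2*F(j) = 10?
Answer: -12465/1967 - 240*2^(¾)/1967 - 135*2^(¼)/3934 + 640*√2/1967 ≈ -6.1229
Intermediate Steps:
F(j) = 5 (F(j) = (½)*10 = 5)
M(x) = 1/(4 + x) (M(x) = 1/(x + 4) = 1/(4 + x))
T(v) = -9/7 + 1/(v*(4 + √(v + 1/v))) (T(v) = -9/7 + 1/((4 + √(v + 1/v))*v) = -9/7 + 1/(v*(4 + √(v + 1/v))))
T(√(9 - 1))*F(16) = (-9/7 + 1/((√(9 - 1))*(4 + √(√(9 - 1) + 1/(√(9 - 1))))))*5 = (-9/7 + 1/((√8)*(4 + √(√8 + 1/(√8)))))*5 = (-9/7 + 1/(((2*√2))*(4 + √(2*√2 + 1/(2*√2)))))*5 = (-9/7 + (√2/4)/(4 + √(2*√2 + √2/4)))*5 = (-9/7 + (√2/4)/(4 + √(9*√2/4)))*5 = (-9/7 + (√2/4)/(4 + 3*√2*2^(¾)/4))*5 = (-9/7 + √2/(4*(4 + 3*√2*2^(¾)/4)))*5 = -45/7 + 5*√2/(4*(4 + 3*√2*2^(¾)/4))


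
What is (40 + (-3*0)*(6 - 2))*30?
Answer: 1200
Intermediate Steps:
(40 + (-3*0)*(6 - 2))*30 = (40 + 0*4)*30 = (40 + 0)*30 = 40*30 = 1200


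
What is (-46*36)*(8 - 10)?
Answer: 3312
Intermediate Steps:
(-46*36)*(8 - 10) = -1656*(-2) = 3312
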